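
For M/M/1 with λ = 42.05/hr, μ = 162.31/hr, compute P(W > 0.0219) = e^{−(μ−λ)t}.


W ~ Exponential(μ−λ) for M/M/1.
μ − λ = 162.31 − 42.05 = 120.2600
P(W > t) = e^{−(μ−λ)t} = e^{−2.6337} = 0.071813

Final: 0.071813


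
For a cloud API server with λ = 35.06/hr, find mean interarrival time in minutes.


Mean interarrival time = 1/λ = 1/35.06 hour = 0.02852 hour
In minutes: 0.02852 × 60 = 1.7114 min

Final: 1.7114 min


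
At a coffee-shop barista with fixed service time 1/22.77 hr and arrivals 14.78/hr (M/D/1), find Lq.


ρ = 14.78/22.77 = 0.6491
M/D/1: Lq = ρ²/(2(1−ρ)) = 0.4213/(2·0.3509) = 0.60036

Final: 0.60036


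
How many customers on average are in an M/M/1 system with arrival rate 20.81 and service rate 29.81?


ρ = λ/μ = 20.81/29.81 = 0.6981
L = ρ/(1−ρ) = 0.6981/(1 − 0.6981) = 0.6981/0.3019 = 2.3122

Final: 2.3122


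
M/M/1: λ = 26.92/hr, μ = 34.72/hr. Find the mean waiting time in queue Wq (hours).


ρ = 26.92/34.72 = 0.7753
Wq = ρ/(μ−λ) = 0.7753/(34.72 − 26.92) = 0.7753/7.80 = 0.09940 hr

Final: 0.09940 hr


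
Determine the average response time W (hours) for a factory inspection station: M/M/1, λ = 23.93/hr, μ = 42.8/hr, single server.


W = 1/(μ−λ) = 1/(42.8 − 23.93) = 1/18.87 = 0.05299 hr

Final: 0.05299 hr


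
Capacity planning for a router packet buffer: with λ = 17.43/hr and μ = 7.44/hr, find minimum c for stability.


Stability requires cμ > λ ⇔ c > λ/μ.
λ/μ = 17.43/7.44 = 2.3427
Minimum integer c = ⌊2.3427⌋ + 1 = 3
Check: 3·7.44 = 22.32 > 17.43, while 2·7.44 = 14.88 ≤ 17.43

Final: 3 servers


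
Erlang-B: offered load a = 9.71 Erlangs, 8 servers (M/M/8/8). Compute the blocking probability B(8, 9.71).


B(c,a) = (a^c/c!) / Σ_{k=0}^{c} a^k/k!
a^8/8! = 1959.897305
Σ terms (k=0..8): 1.00000 + 9.71000 + 47.14205 + 152.58310 + 370.39548 + 719.30802 + 1164.08015 + 1614.74546 + 1959.89731 = 6038.861570
B = 1959.897305/6038.861570 = 0.324547

Final: 0.324547


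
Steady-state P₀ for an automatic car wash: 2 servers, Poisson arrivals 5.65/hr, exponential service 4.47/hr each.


a = λ/μ = 5.65/4.47 = 1.2640; ρ = a/c = 0.6320
Σ_{k=0}^{1} a^k/k! (terms k=0..1) = 1.00000 + 1.26398 = 2.26398
Tail: a^2/(2!(1−ρ)) = 1.59765/(2·0.3680) = 2.17067
P₀ = 1/(2.26398 + 2.17067) = 1/4.43465 = 0.225497

Final: 0.225497


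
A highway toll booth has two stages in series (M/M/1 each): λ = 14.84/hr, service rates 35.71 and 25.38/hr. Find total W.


Each node sees arrival rate λ = 14.84/hr (tandem ⇒ throughput preserved).
W₁ = 1/(μ₁−λ) = 1/(35.71−14.84) = 0.04792 hr
W₂ = 1/(μ₂−λ) = 1/(25.38−14.84) = 0.09488 hr
W_total = W₁ + W₂ = 0.04792 + 0.09488 = 0.14279 hr

Final: 0.14279 hr


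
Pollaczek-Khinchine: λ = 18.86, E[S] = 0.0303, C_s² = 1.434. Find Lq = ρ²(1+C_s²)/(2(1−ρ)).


ρ = λ·E[S] = 18.86·0.0303 = 0.5715
Lq = ρ²(1+C_s²)/(2(1−ρ)) = 0.3266·(1+1.434)/(2·0.4285)
= 0.3266·2.4340/0.8571 = 0.92740

Final: 0.92740


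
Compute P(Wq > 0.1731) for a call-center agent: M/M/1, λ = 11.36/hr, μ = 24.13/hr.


ρ = 11.36/24.13 = 0.4708
P(Wq > t) = ρ·e^{−(μ−λ)t} = 0.4708·e^{−2.2105}
= 0.4708·0.109647 = 0.051620

Final: 0.051620


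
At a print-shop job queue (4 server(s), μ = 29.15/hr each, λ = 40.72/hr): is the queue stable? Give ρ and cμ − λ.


Total capacity cμ = 4·29.15 = 116.60/hr
ρ = λ/(cμ) = 40.72/116.60 = 0.3492
Stable ⇔ ρ < 1: YES
Spare capacity = cμ − λ = 116.60 − 40.72 = 75.88/hr

Final: ρ = 0.3492; stable; margin = 75.88/hr


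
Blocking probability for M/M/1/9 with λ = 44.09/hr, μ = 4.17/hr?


ρ = λ/μ = 44.09/4.17 = 10.5731
P_K = (1−ρ)ρ^K/(1−ρ^(K+1)) = (-9.5731·1651339596.335275)/(1 − 17459847194.825485)
= -15808507598.490211/-17459847193.825485 = 0.905421

Final: 0.905421


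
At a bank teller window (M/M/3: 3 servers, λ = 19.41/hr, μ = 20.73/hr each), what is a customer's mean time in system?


a = 0.9363; ρ = 0.3121; P₀ = 0.388566
Lq = P₀·a^c·ρ/(c!(1−ρ)²) = 0.03506
Wq = Lq/λ = 0.03506/19.41 = 0.001806 hr
W = Wq + 1/μ = 0.001806 + 0.04824 = 0.05005 hr

Final: 0.05005 hr


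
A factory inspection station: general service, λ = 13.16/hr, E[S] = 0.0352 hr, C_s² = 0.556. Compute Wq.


ρ = λ·E[S] = 13.16·0.0352 = 0.4632
E[S²] = E[S]²(1+C_s²) = 0.0352²·(1+0.556) = 0.001928
Wq = λ·E[S²]/(2(1−ρ)) = 13.16·0.001928/(2·0.5368) = 0.02363 hr

Final: 0.02363 hr


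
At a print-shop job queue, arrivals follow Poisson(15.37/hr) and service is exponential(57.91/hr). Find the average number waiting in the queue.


ρ = 15.37/57.91 = 0.2654
Lq = ρ²/(1−ρ) = 0.07044/0.7346 = 0.09590

Final: 0.09590


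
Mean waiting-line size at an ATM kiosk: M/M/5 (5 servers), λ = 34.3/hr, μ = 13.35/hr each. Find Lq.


a = λ/μ = 2.5693; ρ = a/5 = 0.5139
P₀ = 0.074452
Lq = P₀·a^c·ρ / (c!·(1−ρ)²) = 0.074452·111.96036·0.5139/(120·0.23633)
= 0.15103

Final: 0.15103


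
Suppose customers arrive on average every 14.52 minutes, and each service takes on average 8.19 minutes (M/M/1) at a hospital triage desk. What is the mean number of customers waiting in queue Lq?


λ = 60/14.52 = 4.1322 /hr
μ = 60/8.19 = 7.3260 /hr
ρ = λ/μ = 4.1322/7.3260 = 0.5640
Lq = ρ²/(1−ρ) = 0.3182/0.4360 = 0.7298

Final: 0.7298


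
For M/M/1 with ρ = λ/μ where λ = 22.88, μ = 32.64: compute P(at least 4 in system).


ρ = 22.88/32.64 = 0.7010
P(N ≥ n) = ρ^n = 0.7010^4 = 0.241448

Final: 0.241448


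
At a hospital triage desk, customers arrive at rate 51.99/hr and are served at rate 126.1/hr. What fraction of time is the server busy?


ρ = λ/μ = 51.99/126.1 = 0.4123

Final: 0.4123


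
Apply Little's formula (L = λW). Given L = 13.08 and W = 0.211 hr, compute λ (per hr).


λ = L/W = 13.08/0.211 = 61.9905 /hr

Final: 61.9905 /hr


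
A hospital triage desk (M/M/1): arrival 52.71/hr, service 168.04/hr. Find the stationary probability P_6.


ρ = 52.71/168.04 = 0.3137
P_n = (1−ρ)·ρ^n = (1 − 0.3137)·0.3137^6 = 0.6863·0.0009525 = 0.0006537

Final: 0.0006537


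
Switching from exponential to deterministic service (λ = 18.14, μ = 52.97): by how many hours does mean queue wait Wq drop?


ρ = 18.14/52.97 = 0.3425
Wq(M/M/1) = ρ/(μ−λ) = 0.3425/34.83 = 0.009832 hr
Wq(M/D/1) = ρ/(2(μ−λ)) = 0.004916 hr
Savings = 0.009832 − 0.004916 = 0.004916 hr

Final: 0.004916 hr


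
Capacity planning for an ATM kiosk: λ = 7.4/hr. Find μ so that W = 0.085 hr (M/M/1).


W = 1/(μ−λ) ⇒ μ − λ = 1/W = 1/0.085 = 11.7647
μ = λ + 1/W = 7.4 + 11.7647 = 19.1647 per hr

Final: 19.1647 /hr


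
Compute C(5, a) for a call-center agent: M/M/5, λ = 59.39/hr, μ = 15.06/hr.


a = λ/μ = 3.9436; ρ = a/5 = 0.7887
P₀ = 0.014157 (from M/M/c formula)
C(c,a) = [a^c/(c!(1−ρ))]·P₀ = [953.76585/(120·0.2113)]·0.014157
= 37.61710·0.014157 = 0.532554

Final: 0.532554


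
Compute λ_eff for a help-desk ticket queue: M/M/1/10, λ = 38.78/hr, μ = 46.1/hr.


ρ = 0.8412; P_K = (1−ρ)ρ^10/(1−ρ^11) = 0.033120
λ_eff = λ(1 − P_K) = 38.78·(1 − 0.033120) = 38.78·0.966880 = 37.4956 /hr

Final: 37.4956 /hr


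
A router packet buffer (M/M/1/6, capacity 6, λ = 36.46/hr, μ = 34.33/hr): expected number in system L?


ρ = 36.46/34.33 = 1.0620
L = ρ[1 − (K+1)ρ^K + Kρ^(K+1)] / [(1−ρ)(1−ρ^(K+1))]
Numerator: 1.0620·(1 − 7·1.435017 + 6·1.524053) = 0.105350
Denominator: (-0.06204)·(-0.524053) = 0.032515
L = 0.105350/0.032515 = 3.2401

Final: 3.2401


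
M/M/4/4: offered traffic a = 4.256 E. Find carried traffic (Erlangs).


B(4,4.256) = 0.334806 (Erlang-B)
Carried load = a(1 − B) = 4.256·(1 − 0.334806) = 4.256·0.665194 = 2.8311 E

Final: 2.8311 Erlangs


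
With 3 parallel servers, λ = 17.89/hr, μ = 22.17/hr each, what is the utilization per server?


ρ = λ/(cμ) = 17.89/(3·22.17) = 17.89/66.51 = 0.2690

Final: 0.2690


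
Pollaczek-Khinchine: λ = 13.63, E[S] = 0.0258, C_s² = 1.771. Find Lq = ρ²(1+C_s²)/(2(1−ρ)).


ρ = λ·E[S] = 13.63·0.0258 = 0.3517
Lq = ρ²(1+C_s²)/(2(1−ρ)) = 0.1237·(1+1.771)/(2·0.6483)
= 0.1237·2.7710/1.2967 = 0.26426

Final: 0.26426


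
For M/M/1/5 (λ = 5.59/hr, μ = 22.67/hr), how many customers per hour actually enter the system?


ρ = 0.2466; P_K = (1−ρ)ρ^5/(1−ρ^6) = 0.0006870
λ_eff = λ(1 − P_K) = 5.59·(1 − 0.0006870) = 5.59·0.999313 = 5.5862 /hr

Final: 5.5862 /hr


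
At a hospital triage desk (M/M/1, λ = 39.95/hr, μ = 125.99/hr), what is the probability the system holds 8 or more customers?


ρ = 39.95/125.99 = 0.3171
P(N ≥ n) = ρ^n = 0.3171^8 = 0.0001022

Final: 0.0001022


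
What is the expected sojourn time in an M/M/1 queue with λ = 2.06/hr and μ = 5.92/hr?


W = 1/(μ−λ) = 1/(5.92 − 2.06) = 1/3.86 = 0.2591 hr

Final: 0.2591 hr


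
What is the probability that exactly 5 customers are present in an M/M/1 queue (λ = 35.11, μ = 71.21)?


ρ = 35.11/71.21 = 0.4930
P_n = (1−ρ)·ρ^n = (1 − 0.4930)·0.4930^5 = 0.5070·0.029137 = 0.014771

Final: 0.014771


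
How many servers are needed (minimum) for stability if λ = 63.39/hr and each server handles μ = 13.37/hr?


Stability requires cμ > λ ⇔ c > λ/μ.
λ/μ = 63.39/13.37 = 4.7412
Minimum integer c = ⌊4.7412⌋ + 1 = 5
Check: 5·13.37 = 66.85 > 63.39, while 4·13.37 = 53.48 ≤ 63.39

Final: 5 servers


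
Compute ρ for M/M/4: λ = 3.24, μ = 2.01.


ρ = λ/(cμ) = 3.24/(4·2.01) = 3.24/8.04 = 0.4030

Final: 0.4030


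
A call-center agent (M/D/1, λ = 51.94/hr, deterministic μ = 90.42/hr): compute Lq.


ρ = 51.94/90.42 = 0.5744
M/D/1: Lq = ρ²/(2(1−ρ)) = 0.3300/(2·0.4256) = 0.38768

Final: 0.38768


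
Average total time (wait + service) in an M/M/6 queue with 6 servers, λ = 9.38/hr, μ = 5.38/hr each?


a = 1.7435; ρ = 0.2906; P₀ = 0.174797
Lq = P₀·a^c·ρ/(c!(1−ρ)²) = 0.003937
Wq = Lq/λ = 0.003937/9.38 = 0.0004197 hr
W = Wq + 1/μ = 0.0004197 + 0.18587 = 0.18629 hr

Final: 0.18629 hr


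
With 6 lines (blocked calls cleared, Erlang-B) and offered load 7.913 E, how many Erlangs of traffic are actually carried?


B(6,7.913) = 0.384984 (Erlang-B)
Carried load = a(1 − B) = 7.913·(1 − 0.384984) = 7.913·0.615016 = 4.8666 E

Final: 4.8666 Erlangs


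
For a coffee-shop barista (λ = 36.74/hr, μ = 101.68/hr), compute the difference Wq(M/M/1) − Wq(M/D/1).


ρ = 36.74/101.68 = 0.3613
Wq(M/M/1) = ρ/(μ−λ) = 0.3613/64.94 = 0.005564 hr
Wq(M/D/1) = ρ/(2(μ−λ)) = 0.002782 hr
Savings = 0.005564 − 0.002782 = 0.002782 hr

Final: 0.002782 hr


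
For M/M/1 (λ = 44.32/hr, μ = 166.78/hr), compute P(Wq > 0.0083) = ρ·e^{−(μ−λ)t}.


ρ = 44.32/166.78 = 0.2657
P(Wq > t) = ρ·e^{−(μ−λ)t} = 0.2657·e^{−1.0164}
= 0.2657·0.361889 = 0.096168

Final: 0.096168


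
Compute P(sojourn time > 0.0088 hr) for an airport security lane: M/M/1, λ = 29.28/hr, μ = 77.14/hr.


W ~ Exponential(μ−λ) for M/M/1.
μ − λ = 77.14 − 29.28 = 47.8600
P(W > t) = e^{−(μ−λ)t} = e^{−0.4212} = 0.656280

Final: 0.656280


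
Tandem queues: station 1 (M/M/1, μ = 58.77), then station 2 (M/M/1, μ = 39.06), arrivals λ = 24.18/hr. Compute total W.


Each node sees arrival rate λ = 24.18/hr (tandem ⇒ throughput preserved).
W₁ = 1/(μ₁−λ) = 1/(58.77−24.18) = 0.02891 hr
W₂ = 1/(μ₂−λ) = 1/(39.06−24.18) = 0.06720 hr
W_total = W₁ + W₂ = 0.02891 + 0.06720 = 0.09611 hr

Final: 0.09611 hr


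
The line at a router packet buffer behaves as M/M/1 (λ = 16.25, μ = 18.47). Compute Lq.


ρ = 16.25/18.47 = 0.8798
Lq = ρ²/(1−ρ) = 0.7741/0.1202 = 6.4400

Final: 6.4400


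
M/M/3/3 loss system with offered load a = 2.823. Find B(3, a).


B(c,a) = (a^c/c!) / Σ_{k=0}^{c} a^k/k!
a^3/3! = 3.749569
Σ terms (k=0..3): 1.00000 + 2.82300 + 3.98466 + 3.74957 = 11.557234
B = 3.749569/11.557234 = 0.324435

Final: 0.324435


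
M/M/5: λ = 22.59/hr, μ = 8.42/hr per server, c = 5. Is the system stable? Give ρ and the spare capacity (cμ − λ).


Total capacity cμ = 5·8.42 = 42.10/hr
ρ = λ/(cμ) = 22.59/42.10 = 0.5366
Stable ⇔ ρ < 1: YES
Spare capacity = cμ − λ = 42.10 − 22.59 = 19.51/hr

Final: ρ = 0.5366; stable; margin = 19.51/hr


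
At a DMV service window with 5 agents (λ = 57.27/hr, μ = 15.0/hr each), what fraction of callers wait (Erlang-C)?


a = λ/μ = 3.8180; ρ = a/5 = 0.7636
P₀ = 0.016997 (from M/M/c formula)
C(c,a) = [a^c/(c!(1−ρ))]·P₀ = [811.29653/(120·0.2364)]·0.016997
= 28.59900·0.016997 = 0.486086

Final: 0.486086


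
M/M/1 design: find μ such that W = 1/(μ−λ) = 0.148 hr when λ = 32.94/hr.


W = 1/(μ−λ) ⇒ μ − λ = 1/W = 1/0.148 = 6.7568
μ = λ + 1/W = 32.94 + 6.7568 = 39.6968 per hr

Final: 39.6968 /hr


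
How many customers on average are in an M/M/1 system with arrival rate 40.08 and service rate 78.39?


ρ = λ/μ = 40.08/78.39 = 0.5113
L = ρ/(1−ρ) = 0.5113/(1 − 0.5113) = 0.5113/0.4887 = 1.0462

Final: 1.0462


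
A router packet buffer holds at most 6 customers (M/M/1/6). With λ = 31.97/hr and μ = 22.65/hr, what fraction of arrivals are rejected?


ρ = λ/μ = 31.97/22.65 = 1.4115
P_K = (1−ρ)ρ^K/(1−ρ^(K+1)) = (-0.4115·7.907634)/(1 − 11.161460)
= -3.253826/-10.161460 = 0.320212

Final: 0.320212


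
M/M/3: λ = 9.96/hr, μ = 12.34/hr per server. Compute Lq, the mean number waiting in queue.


a = λ/μ = 0.8071; ρ = a/3 = 0.2690
P₀ = 0.443901
Lq = P₀·a^c·ρ / (c!·(1−ρ)²) = 0.443901·0.52581·0.2690/(6·0.53430)
= 0.01959

Final: 0.01959


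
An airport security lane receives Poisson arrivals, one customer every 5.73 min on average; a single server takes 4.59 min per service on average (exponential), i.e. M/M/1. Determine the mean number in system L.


λ = 60/5.73 = 10.4712 /hr
μ = 60/4.59 = 13.0719 /hr
ρ = λ/μ = 10.4712/13.0719 = 0.8010
L = ρ/(1−ρ) = 0.8010/0.1990 = 4.0263

Final: 4.0263


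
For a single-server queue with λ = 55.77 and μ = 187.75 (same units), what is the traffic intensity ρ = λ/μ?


ρ = λ/μ = 55.77/187.75 = 0.2970

Final: 0.2970


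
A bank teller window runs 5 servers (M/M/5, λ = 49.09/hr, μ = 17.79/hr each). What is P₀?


a = λ/μ = 49.09/17.79 = 2.7594; ρ = a/c = 0.5519
Σ_{k=0}^{4} a^k/k! (terms k=0..4) = 1.00000 + 2.75942 + 3.80719 + 3.50187 + 2.41578 = 13.48425
Tail: a^5/(5!(1−ρ)) = 159.98727/(120·0.4481) = 2.97518
P₀ = 1/(13.48425 + 2.97518) = 1/16.45943 = 0.060755

Final: 0.060755


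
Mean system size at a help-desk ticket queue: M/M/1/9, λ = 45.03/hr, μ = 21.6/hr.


ρ = 45.03/21.6 = 2.0847
L = ρ[1 − (K+1)ρ^K + Kρ^(K+1)] / [(1−ρ)(1−ρ^(K+1))]
Numerator: 2.0847·(1 − 10·743.761617 + 9·1550.536372) = 13588.659678
Denominator: (-1.0847)·(-1549.536372) = 1680.816536
L = 13588.659678/1680.816536 = 8.0846

Final: 8.0846


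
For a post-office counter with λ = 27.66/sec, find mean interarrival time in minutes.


Mean interarrival time = 1/λ = 1/27.66 second = 0.03615 second
In minutes: 0.03615 × 0.0166667 = 0.0006026 min

Final: 0.0006026 min


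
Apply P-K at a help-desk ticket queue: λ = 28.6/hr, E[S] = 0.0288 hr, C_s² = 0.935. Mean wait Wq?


ρ = λ·E[S] = 28.6·0.0288 = 0.8237
E[S²] = E[S]²(1+C_s²) = 0.0288²·(1+0.935) = 0.001605
Wq = λ·E[S²]/(2(1−ρ)) = 28.6·0.001605/(2·0.1763) = 0.13017 hr

Final: 0.13017 hr


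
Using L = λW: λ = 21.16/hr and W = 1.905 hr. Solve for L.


L = λW = 21.16·1.905 = 40.3098

Final: 40.3098


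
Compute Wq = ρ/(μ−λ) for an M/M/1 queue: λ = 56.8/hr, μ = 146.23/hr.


ρ = 56.8/146.23 = 0.3884
Wq = ρ/(μ−λ) = 0.3884/(146.23 − 56.8) = 0.3884/89.43 = 0.004343 hr

Final: 0.004343 hr


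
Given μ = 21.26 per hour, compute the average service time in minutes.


Mean service time = 1/μ = 1/21.26 hour = 0.04704 hour
In minutes: 0.04704 × 60 = 2.8222 min

Final: 2.8222 min


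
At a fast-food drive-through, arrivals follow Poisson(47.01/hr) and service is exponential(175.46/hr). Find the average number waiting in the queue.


ρ = 47.01/175.46 = 0.2679
Lq = ρ²/(1−ρ) = 0.07178/0.7321 = 0.09805

Final: 0.09805


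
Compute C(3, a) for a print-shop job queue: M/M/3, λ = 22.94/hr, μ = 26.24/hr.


a = λ/μ = 0.8742; ρ = a/3 = 0.2914
P₀ = 0.414328 (from M/M/c formula)
C(c,a) = [a^c/(c!(1−ρ))]·P₀ = [0.66817/(6·0.7086)]·0.414328
= 0.15716·0.414328 = 0.065116

Final: 0.065116


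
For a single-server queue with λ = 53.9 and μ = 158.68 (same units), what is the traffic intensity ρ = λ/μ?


ρ = λ/μ = 53.9/158.68 = 0.3397

Final: 0.3397


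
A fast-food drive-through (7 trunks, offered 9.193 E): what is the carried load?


B(7,9.193) = 0.371199 (Erlang-B)
Carried load = a(1 − B) = 9.193·(1 − 0.371199) = 9.193·0.628801 = 5.7806 E

Final: 5.7806 Erlangs


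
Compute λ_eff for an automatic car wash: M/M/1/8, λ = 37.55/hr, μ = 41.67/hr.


ρ = 0.9011; P_K = (1−ρ)ρ^8/(1−ρ^9) = 0.070685
λ_eff = λ(1 − P_K) = 37.55·(1 − 0.070685) = 37.55·0.929315 = 34.8958 /hr

Final: 34.8958 /hr


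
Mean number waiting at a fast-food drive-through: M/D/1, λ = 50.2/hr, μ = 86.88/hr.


ρ = 50.2/86.88 = 0.5778
M/D/1: Lq = ρ²/(2(1−ρ)) = 0.3339/(2·0.4222) = 0.39539

Final: 0.39539


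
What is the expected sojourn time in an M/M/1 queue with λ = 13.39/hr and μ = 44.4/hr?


W = 1/(μ−λ) = 1/(44.4 − 13.39) = 1/31.01 = 0.03225 hr

Final: 0.03225 hr


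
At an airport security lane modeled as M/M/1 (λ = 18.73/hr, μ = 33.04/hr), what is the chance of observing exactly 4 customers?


ρ = 18.73/33.04 = 0.5669
P_n = (1−ρ)·ρ^n = (1 − 0.5669)·0.5669^4 = 0.4331·0.103274 = 0.044729

Final: 0.044729


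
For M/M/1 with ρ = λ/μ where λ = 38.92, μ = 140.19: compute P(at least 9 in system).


ρ = 38.92/140.19 = 0.2776
P(N ≥ n) = ρ^n = 0.2776^9 = 0.000009797

Final: 0.000009797


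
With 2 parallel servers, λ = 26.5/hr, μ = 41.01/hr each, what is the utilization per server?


ρ = λ/(cμ) = 26.5/(2·41.01) = 26.5/82.02 = 0.3231

Final: 0.3231


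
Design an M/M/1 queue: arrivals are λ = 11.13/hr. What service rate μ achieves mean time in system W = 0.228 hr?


W = 1/(μ−λ) ⇒ μ − λ = 1/W = 1/0.228 = 4.3860
μ = λ + 1/W = 11.13 + 4.3860 = 15.5160 per hr

Final: 15.5160 /hr


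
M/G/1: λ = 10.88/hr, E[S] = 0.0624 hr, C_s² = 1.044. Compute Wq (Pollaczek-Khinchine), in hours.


ρ = λ·E[S] = 10.88·0.0624 = 0.6789
E[S²] = E[S]²(1+C_s²) = 0.0624²·(1+1.044) = 0.007959
Wq = λ·E[S²]/(2(1−ρ)) = 10.88·0.007959/(2·0.3211) = 0.13484 hr

Final: 0.13484 hr


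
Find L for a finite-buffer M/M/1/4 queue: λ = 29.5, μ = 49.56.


ρ = 29.5/49.56 = 0.5952
L = ρ[1 − (K+1)ρ^K + Kρ^(K+1)] / [(1−ρ)(1−ρ^(K+1))]
Numerator: 0.5952·(1 − 5·0.125534 + 4·0.074723) = 0.399535
Denominator: (0.4048)·(0.925277) = 0.374517
L = 0.399535/0.374517 = 1.0668

Final: 1.0668


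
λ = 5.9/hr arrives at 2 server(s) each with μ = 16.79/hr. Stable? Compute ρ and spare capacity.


Total capacity cμ = 2·16.79 = 33.58/hr
ρ = λ/(cμ) = 5.9/33.58 = 0.1757
Stable ⇔ ρ < 1: YES
Spare capacity = cμ − λ = 33.58 − 5.9 = 27.68/hr

Final: ρ = 0.1757; stable; margin = 27.68/hr


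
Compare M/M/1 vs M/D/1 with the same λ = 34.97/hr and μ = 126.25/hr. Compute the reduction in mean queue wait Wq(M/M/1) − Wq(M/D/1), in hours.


ρ = 34.97/126.25 = 0.2770
Wq(M/M/1) = ρ/(μ−λ) = 0.2770/91.28 = 0.003035 hr
Wq(M/D/1) = ρ/(2(μ−λ)) = 0.001517 hr
Savings = 0.003035 − 0.001517 = 0.001517 hr

Final: 0.001517 hr


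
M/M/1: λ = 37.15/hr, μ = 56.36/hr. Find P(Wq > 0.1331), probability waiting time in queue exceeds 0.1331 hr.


ρ = 37.15/56.36 = 0.6592
P(Wq > t) = ρ·e^{−(μ−λ)t} = 0.6592·e^{−2.5569}
= 0.6592·0.077549 = 0.051117

Final: 0.051117


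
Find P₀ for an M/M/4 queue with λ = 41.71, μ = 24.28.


a = λ/μ = 41.71/24.28 = 1.7179; ρ = a/c = 0.4295
Σ_{k=0}^{3} a^k/k! (terms k=0..3) = 1.00000 + 1.71787 + 1.47555 + 0.84493 = 5.03836
Tail: a^4/(4!(1−ρ)) = 8.70895/(24·0.5705) = 0.63603
P₀ = 1/(5.03836 + 0.63603) = 1/5.67438 = 0.176231

Final: 0.176231


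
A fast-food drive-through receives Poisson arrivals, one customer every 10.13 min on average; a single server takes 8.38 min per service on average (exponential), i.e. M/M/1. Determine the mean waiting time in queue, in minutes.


λ = 60/10.13 = 5.9230 /hr
μ = 60/8.38 = 7.1599 /hr
ρ = λ/μ = 5.9230/7.1599 = 0.8272
Wq = ρ/(μ−λ) = 0.8272/(7.1599−5.9230) = 0.66880 hr
In minutes: 0.66880·60 = 40.128 min

Final: 40.128 min


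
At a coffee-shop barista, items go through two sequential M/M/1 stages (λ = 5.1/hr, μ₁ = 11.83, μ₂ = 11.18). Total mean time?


Each node sees arrival rate λ = 5.1/hr (tandem ⇒ throughput preserved).
W₁ = 1/(μ₁−λ) = 1/(11.83−5.1) = 0.14859 hr
W₂ = 1/(μ₂−λ) = 1/(11.18−5.1) = 0.16447 hr
W_total = W₁ + W₂ = 0.14859 + 0.16447 = 0.31306 hr

Final: 0.31306 hr


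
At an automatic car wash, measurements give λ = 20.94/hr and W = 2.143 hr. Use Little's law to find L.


L = λW = 20.94·2.143 = 44.8744

Final: 44.8744


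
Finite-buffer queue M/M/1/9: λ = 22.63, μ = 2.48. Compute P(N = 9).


ρ = λ/μ = 22.63/2.48 = 9.1250
P_K = (1−ρ)ρ^K/(1−ρ^(K+1)) = (-8.1250·438627501.638740)/(1 − 4002475952.453499)
= -3563848450.814760/-4002475951.453499 = 0.890411

Final: 0.890411


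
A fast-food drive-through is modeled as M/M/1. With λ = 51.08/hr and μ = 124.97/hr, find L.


ρ = λ/μ = 51.08/124.97 = 0.4087
L = ρ/(1−ρ) = 0.4087/(1 − 0.4087) = 0.4087/0.5913 = 0.6913

Final: 0.6913


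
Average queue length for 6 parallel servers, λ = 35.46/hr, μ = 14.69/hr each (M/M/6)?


a = λ/μ = 2.4139; ρ = a/6 = 0.4023
P₀ = 0.089056
Lq = P₀·a^c·ρ / (c!·(1−ρ)²) = 0.089056·197.83431·0.4023/(720·0.35723)
= 0.02756

Final: 0.02756


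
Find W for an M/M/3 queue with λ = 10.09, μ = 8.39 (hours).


a = 1.2026; ρ = 0.4009; P₀ = 0.293287
Lq = P₀·a^c·ρ/(c!(1−ρ)²) = 0.09495
Wq = Lq/λ = 0.09495/10.09 = 0.009410 hr
W = Wq + 1/μ = 0.009410 + 0.11919 = 0.12860 hr

Final: 0.12860 hr


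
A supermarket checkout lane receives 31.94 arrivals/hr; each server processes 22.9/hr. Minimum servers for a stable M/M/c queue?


Stability requires cμ > λ ⇔ c > λ/μ.
λ/μ = 31.94/22.9 = 1.3948
Minimum integer c = ⌊1.3948⌋ + 1 = 2
Check: 2·22.9 = 45.80 > 31.94, while 1·22.9 = 22.90 ≤ 31.94

Final: 2 servers


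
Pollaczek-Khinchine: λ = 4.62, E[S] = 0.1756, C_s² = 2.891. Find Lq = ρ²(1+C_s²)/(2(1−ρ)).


ρ = λ·E[S] = 4.62·0.1756 = 0.8113
Lq = ρ²(1+C_s²)/(2(1−ρ)) = 0.6582·(1+2.891)/(2·0.1887)
= 0.6582·3.8910/0.3775 = 6.78466

Final: 6.78466


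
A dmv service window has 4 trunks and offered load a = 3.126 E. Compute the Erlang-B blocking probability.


B(c,a) = (a^c/c!) / Σ_{k=0}^{c} a^k/k!
a^4/4! = 3.978732
Σ terms (k=0..4): 1.00000 + 3.12600 + 4.88594 + 5.09115 + 3.97873 = 18.081817
B = 3.978732/18.081817 = 0.220040

Final: 0.220040


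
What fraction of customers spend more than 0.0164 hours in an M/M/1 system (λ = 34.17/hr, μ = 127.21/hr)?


W ~ Exponential(μ−λ) for M/M/1.
μ − λ = 127.21 − 34.17 = 93.0400
P(W > t) = e^{−(μ−λ)t} = e^{−1.5259} = 0.217435

Final: 0.217435


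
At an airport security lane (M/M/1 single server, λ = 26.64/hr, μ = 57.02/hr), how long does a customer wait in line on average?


ρ = 26.64/57.02 = 0.4672
Wq = ρ/(μ−λ) = 0.4672/(57.02 − 26.64) = 0.4672/30.38 = 0.01538 hr

Final: 0.01538 hr


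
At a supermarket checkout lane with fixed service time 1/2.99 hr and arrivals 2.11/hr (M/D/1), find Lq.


ρ = 2.11/2.99 = 0.7057
M/D/1: Lq = ρ²/(2(1−ρ)) = 0.4980/(2·0.2943) = 0.84602

Final: 0.84602


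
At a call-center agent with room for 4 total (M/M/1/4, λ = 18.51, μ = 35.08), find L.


ρ = 18.51/35.08 = 0.5277
L = ρ[1 − (K+1)ρ^K + Kρ^(K+1)] / [(1−ρ)(1−ρ^(K+1))]
Numerator: 0.5277·(1 − 5·0.077515 + 4·0.040901) = 0.409472
Denominator: (0.4723)·(0.959099) = 0.453029
L = 0.409472/0.453029 = 0.9039

Final: 0.9039


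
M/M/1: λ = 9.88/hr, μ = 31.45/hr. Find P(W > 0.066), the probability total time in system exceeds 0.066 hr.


W ~ Exponential(μ−λ) for M/M/1.
μ − λ = 31.45 − 9.88 = 21.5700
P(W > t) = e^{−(μ−λ)t} = e^{−1.4236} = 0.240841

Final: 0.240841


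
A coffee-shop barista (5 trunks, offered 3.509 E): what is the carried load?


B(5,3.509) = 0.154920 (Erlang-B)
Carried load = a(1 − B) = 3.509·(1 − 0.154920) = 3.509·0.845080 = 2.9654 E

Final: 2.9654 Erlangs


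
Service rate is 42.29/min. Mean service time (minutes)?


Mean service time = 1/μ = 1/42.29 minute = 0.02365 minute
In minutes: 0.02365 × 1 = 0.02365 min

Final: 0.02365 min


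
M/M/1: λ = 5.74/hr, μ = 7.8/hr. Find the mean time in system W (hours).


W = 1/(μ−λ) = 1/(7.8 − 5.74) = 1/2.06 = 0.4854 hr

Final: 0.4854 hr


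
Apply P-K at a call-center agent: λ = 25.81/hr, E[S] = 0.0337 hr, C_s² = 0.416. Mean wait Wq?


ρ = λ·E[S] = 25.81·0.0337 = 0.8698
E[S²] = E[S]²(1+C_s²) = 0.0337²·(1+0.416) = 0.001608
Wq = λ·E[S²]/(2(1−ρ)) = 25.81·0.001608/(2·0.1302) = 0.15939 hr

Final: 0.15939 hr


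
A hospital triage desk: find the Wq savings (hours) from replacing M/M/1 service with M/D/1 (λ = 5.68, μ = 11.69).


ρ = 5.68/11.69 = 0.4859
Wq(M/M/1) = ρ/(μ−λ) = 0.4859/6.01 = 0.08085 hr
Wq(M/D/1) = ρ/(2(μ−λ)) = 0.04042 hr
Savings = 0.08085 − 0.04042 = 0.04042 hr

Final: 0.04042 hr


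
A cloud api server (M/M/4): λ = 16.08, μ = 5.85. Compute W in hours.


a = 2.7487; ρ = 0.6872; P₀ = 0.053789
Lq = P₀·a^c·ρ/(c!(1−ρ)²) = 0.89842
Wq = Lq/λ = 0.89842/16.08 = 0.05587 hr
W = Wq + 1/μ = 0.05587 + 0.17094 = 0.22681 hr

Final: 0.22681 hr


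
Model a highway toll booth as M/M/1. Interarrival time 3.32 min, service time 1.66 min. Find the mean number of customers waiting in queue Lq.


λ = 60/3.32 = 18.0723 /hr
μ = 60/1.66 = 36.1446 /hr
ρ = λ/μ = 18.0723/36.1446 = 0.5000
Lq = ρ²/(1−ρ) = 0.2500/0.5000 = 0.5000

Final: 0.5000


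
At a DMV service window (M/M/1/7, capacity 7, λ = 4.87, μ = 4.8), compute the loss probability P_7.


ρ = λ/μ = 4.87/4.8 = 1.0146
P_K = (1−ρ)ρ^K/(1−ρ^(K+1)) = (-0.01458·1.106660)/(1 − 1.122798)
= -0.016139/-0.122798 = 0.131425

Final: 0.131425


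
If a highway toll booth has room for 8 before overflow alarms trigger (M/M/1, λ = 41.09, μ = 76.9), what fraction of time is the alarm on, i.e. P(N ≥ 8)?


ρ = 41.09/76.9 = 0.5343
P(N ≥ n) = ρ^n = 0.5343^8 = 0.006645

Final: 0.006645


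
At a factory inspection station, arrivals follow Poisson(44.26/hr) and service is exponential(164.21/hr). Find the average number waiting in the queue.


ρ = 44.26/164.21 = 0.2695
Lq = ρ²/(1−ρ) = 0.07265/0.7305 = 0.09945

Final: 0.09945


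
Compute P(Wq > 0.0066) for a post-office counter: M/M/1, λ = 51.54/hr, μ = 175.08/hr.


ρ = 51.54/175.08 = 0.2944
P(Wq > t) = ρ·e^{−(μ−λ)t} = 0.2944·e^{−0.8154}
= 0.2944·0.442478 = 0.130257

Final: 0.130257


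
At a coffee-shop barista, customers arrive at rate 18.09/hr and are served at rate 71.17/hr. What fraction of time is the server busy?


ρ = λ/μ = 18.09/71.17 = 0.2542

Final: 0.2542


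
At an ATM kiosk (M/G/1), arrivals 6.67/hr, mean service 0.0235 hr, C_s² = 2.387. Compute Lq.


ρ = λ·E[S] = 6.67·0.0235 = 0.1567
Lq = ρ²(1+C_s²)/(2(1−ρ)) = 0.02457·(1+2.387)/(2·0.8433)
= 0.02457·3.3870/1.6865 = 0.04934

Final: 0.04934


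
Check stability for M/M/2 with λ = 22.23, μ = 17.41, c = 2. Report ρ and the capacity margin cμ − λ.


Total capacity cμ = 2·17.41 = 34.82/hr
ρ = λ/(cμ) = 22.23/34.82 = 0.6384
Stable ⇔ ρ < 1: YES
Spare capacity = cμ − λ = 34.82 − 22.23 = 12.59/hr

Final: ρ = 0.6384; stable; margin = 12.59/hr


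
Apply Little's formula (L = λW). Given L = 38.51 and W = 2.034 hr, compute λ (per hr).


λ = L/W = 38.51/2.034 = 18.9331 /hr

Final: 18.9331 /hr


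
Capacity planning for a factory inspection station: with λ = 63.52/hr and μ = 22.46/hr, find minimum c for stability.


Stability requires cμ > λ ⇔ c > λ/μ.
λ/μ = 63.52/22.46 = 2.8281
Minimum integer c = ⌊2.8281⌋ + 1 = 3
Check: 3·22.46 = 67.38 > 63.52, while 2·22.46 = 44.92 ≤ 63.52

Final: 3 servers


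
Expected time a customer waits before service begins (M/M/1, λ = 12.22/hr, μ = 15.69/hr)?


ρ = 12.22/15.69 = 0.7788
Wq = ρ/(μ−λ) = 0.7788/(15.69 − 12.22) = 0.7788/3.47 = 0.2244 hr

Final: 0.2244 hr


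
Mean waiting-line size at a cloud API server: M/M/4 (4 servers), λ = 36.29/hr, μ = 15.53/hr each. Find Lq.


a = λ/μ = 2.3368; ρ = a/4 = 0.5842
P₀ = 0.089433
Lq = P₀·a^c·ρ / (c!·(1−ρ)²) = 0.089433·29.81687·0.5842/(24·0.17290)
= 0.37542

Final: 0.37542


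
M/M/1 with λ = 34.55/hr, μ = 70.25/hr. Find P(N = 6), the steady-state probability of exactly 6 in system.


ρ = 34.55/70.25 = 0.4918
P_n = (1−ρ)·ρ^n = (1 − 0.4918)·0.4918^6 = 0.5082·0.014152 = 0.007192

Final: 0.007192


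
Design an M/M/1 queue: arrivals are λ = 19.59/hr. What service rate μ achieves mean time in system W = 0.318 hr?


W = 1/(μ−λ) ⇒ μ − λ = 1/W = 1/0.318 = 3.1447
μ = λ + 1/W = 19.59 + 3.1447 = 22.7347 per hr

Final: 22.7347 /hr


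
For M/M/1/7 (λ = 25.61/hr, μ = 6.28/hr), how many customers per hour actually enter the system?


ρ = 4.0780; P_K = (1−ρ)ρ^7/(1−ρ^8) = 0.754793
λ_eff = λ(1 − P_K) = 25.61·(1 − 0.754793) = 25.61·0.245207 = 6.2797 /hr

Final: 6.2797 /hr


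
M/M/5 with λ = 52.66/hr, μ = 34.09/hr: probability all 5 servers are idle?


a = λ/μ = 52.66/34.09 = 1.5447; ρ = a/c = 0.3089
Σ_{k=0}^{4} a^k/k! (terms k=0..4) = 1.00000 + 1.54473 + 1.19310 + 0.61434 + 0.23725 = 4.58943
Tail: a^5/(5!(1−ρ)) = 8.79568/(120·0.6911) = 0.10607
P₀ = 1/(4.58943 + 0.10607) = 1/4.69549 = 0.212970

Final: 0.212970


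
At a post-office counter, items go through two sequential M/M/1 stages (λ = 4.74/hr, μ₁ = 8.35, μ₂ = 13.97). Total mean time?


Each node sees arrival rate λ = 4.74/hr (tandem ⇒ throughput preserved).
W₁ = 1/(μ₁−λ) = 1/(8.35−4.74) = 0.27701 hr
W₂ = 1/(μ₂−λ) = 1/(13.97−4.74) = 0.10834 hr
W_total = W₁ + W₂ = 0.27701 + 0.10834 = 0.38535 hr

Final: 0.38535 hr


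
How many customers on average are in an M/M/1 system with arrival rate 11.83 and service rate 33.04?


ρ = λ/μ = 11.83/33.04 = 0.3581
L = ρ/(1−ρ) = 0.3581/(1 − 0.3581) = 0.3581/0.6419 = 0.5578

Final: 0.5578


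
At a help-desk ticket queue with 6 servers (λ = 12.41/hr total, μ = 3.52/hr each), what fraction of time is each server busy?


ρ = λ/(cμ) = 12.41/(6·3.52) = 12.41/21.12 = 0.5876

Final: 0.5876


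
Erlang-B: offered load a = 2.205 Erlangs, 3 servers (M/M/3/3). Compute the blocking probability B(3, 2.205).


B(c,a) = (a^c/c!) / Σ_{k=0}^{c} a^k/k!
a^3/3! = 1.786794
Σ terms (k=0..3): 1.00000 + 2.20500 + 2.43101 + 1.78679 = 7.422807
B = 1.786794/7.422807 = 0.240717

Final: 0.240717


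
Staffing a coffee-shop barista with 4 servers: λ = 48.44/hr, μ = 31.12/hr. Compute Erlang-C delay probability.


a = λ/μ = 1.5566; ρ = a/4 = 0.3891
P₀ = 0.208466 (from M/M/c formula)
C(c,a) = [a^c/(c!(1−ρ))]·P₀ = [5.87027/(24·0.6109)]·0.208466
= 0.40041·0.208466 = 0.083472

Final: 0.083472


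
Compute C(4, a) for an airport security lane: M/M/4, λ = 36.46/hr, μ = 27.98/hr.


a = λ/μ = 1.3031; ρ = a/4 = 0.3258
P₀ = 0.270342 (from M/M/c formula)
C(c,a) = [a^c/(c!(1−ρ))]·P₀ = [2.88321/(24·0.6742)]·0.270342
= 0.17818·0.270342 = 0.048169

Final: 0.048169


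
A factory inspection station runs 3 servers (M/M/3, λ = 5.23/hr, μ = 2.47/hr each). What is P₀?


a = λ/μ = 5.23/2.47 = 2.1174; ρ = a/c = 0.7058
Σ_{k=0}^{2} a^k/k! (terms k=0..2) = 1.00000 + 2.11741 + 2.24171 = 5.35912
Tail: a^3/(3!(1−ρ)) = 9.49323/(6·0.2942) = 5.37805
P₀ = 1/(5.35912 + 5.37805) = 1/10.73717 = 0.093134

Final: 0.093134


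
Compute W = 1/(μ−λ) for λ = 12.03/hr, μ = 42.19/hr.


W = 1/(μ−λ) = 1/(42.19 − 12.03) = 1/30.16 = 0.03316 hr

Final: 0.03316 hr


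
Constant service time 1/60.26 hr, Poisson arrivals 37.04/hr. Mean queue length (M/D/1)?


ρ = 37.04/60.26 = 0.6147
M/D/1: Lq = ρ²/(2(1−ρ)) = 0.3778/(2·0.3853) = 0.49025

Final: 0.49025


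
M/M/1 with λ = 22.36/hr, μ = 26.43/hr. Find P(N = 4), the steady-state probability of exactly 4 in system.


ρ = 22.36/26.43 = 0.8460
P_n = (1−ρ)·ρ^n = (1 − 0.8460)·0.8460^4 = 0.1540·0.512270 = 0.078885

Final: 0.078885


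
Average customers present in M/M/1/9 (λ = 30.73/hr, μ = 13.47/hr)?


ρ = 30.73/13.47 = 2.2814
L = ρ[1 − (K+1)ρ^K + Kρ^(K+1)] / [(1−ρ)(1−ρ^(K+1))]
Numerator: 2.2814·(1 − 10·1673.997021 + 9·3818.999885) = 40225.110893
Denominator: (-1.2814)·(-3817.999885) = 4892.255235
L = 40225.110893/4892.255235 = 8.2222

Final: 8.2222


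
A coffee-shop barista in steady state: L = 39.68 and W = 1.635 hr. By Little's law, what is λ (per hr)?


λ = L/W = 39.68/1.635 = 24.2691 /hr

Final: 24.2691 /hr


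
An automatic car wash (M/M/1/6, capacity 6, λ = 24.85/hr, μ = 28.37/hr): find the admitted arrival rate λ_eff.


ρ = 0.8759; P_K = (1−ρ)ρ^6/(1−ρ^7) = 0.092719
λ_eff = λ(1 − P_K) = 24.85·(1 − 0.092719) = 24.85·0.907281 = 22.5459 /hr

Final: 22.5459 /hr


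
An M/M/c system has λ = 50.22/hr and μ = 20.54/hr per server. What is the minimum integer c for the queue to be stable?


Stability requires cμ > λ ⇔ c > λ/μ.
λ/μ = 50.22/20.54 = 2.4450
Minimum integer c = ⌊2.4450⌋ + 1 = 3
Check: 3·20.54 = 61.62 > 50.22, while 2·20.54 = 41.08 ≤ 50.22

Final: 3 servers


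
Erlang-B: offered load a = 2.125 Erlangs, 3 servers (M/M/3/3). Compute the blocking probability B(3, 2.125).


B(c,a) = (a^c/c!) / Σ_{k=0}^{c} a^k/k!
a^3/3! = 1.599284
Σ terms (k=0..3): 1.00000 + 2.12500 + 2.25781 + 1.59928 = 6.982096
B = 1.599284/6.982096 = 0.229055

Final: 0.229055


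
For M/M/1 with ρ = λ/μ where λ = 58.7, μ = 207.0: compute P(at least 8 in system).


ρ = 58.7/207.0 = 0.2836
P(N ≥ n) = ρ^n = 0.2836^8 = 0.00004182

Final: 0.00004182


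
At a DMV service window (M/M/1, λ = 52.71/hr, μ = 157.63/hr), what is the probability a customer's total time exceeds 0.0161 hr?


W ~ Exponential(μ−λ) for M/M/1.
μ − λ = 157.63 − 52.71 = 104.9200
P(W > t) = e^{−(μ−λ)t} = e^{−1.6892} = 0.184665

Final: 0.184665


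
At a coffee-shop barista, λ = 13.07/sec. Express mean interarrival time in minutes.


Mean interarrival time = 1/λ = 1/13.07 second = 0.07651 second
In minutes: 0.07651 × 0.0166667 = 0.001275 min

Final: 0.001275 min


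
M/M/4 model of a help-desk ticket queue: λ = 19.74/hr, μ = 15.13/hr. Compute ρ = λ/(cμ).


ρ = λ/(cμ) = 19.74/(4·15.13) = 19.74/60.52 = 0.3262

Final: 0.3262


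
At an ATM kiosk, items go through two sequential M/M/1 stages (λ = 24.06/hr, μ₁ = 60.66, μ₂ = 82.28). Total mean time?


Each node sees arrival rate λ = 24.06/hr (tandem ⇒ throughput preserved).
W₁ = 1/(μ₁−λ) = 1/(60.66−24.06) = 0.02732 hr
W₂ = 1/(μ₂−λ) = 1/(82.28−24.06) = 0.01718 hr
W_total = W₁ + W₂ = 0.02732 + 0.01718 = 0.04450 hr

Final: 0.04450 hr


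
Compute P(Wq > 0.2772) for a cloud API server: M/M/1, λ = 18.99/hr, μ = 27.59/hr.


ρ = 18.99/27.59 = 0.6883
P(Wq > t) = ρ·e^{−(μ−λ)t} = 0.6883·e^{−2.3839}
= 0.6883·0.092188 = 0.063453

Final: 0.063453


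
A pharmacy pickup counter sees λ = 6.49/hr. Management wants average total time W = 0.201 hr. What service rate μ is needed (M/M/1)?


W = 1/(μ−λ) ⇒ μ − λ = 1/W = 1/0.201 = 4.9751
μ = λ + 1/W = 6.49 + 4.9751 = 11.4651 per hr

Final: 11.4651 /hr


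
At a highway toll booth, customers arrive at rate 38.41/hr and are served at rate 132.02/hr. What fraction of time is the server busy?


ρ = λ/μ = 38.41/132.02 = 0.2909

Final: 0.2909


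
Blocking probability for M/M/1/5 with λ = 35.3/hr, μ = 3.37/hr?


ρ = λ/μ = 35.3/3.37 = 10.4748
P_K = (1−ρ)ρ^K/(1−ρ^(K+1)) = (-9.4748·126102.594650)/(1 − 1320896.614588)
= -1194794.019937/-1320895.614588 = 0.904533

Final: 0.904533


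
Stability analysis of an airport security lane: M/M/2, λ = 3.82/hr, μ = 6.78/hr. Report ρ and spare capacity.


Total capacity cμ = 2·6.78 = 13.56/hr
ρ = λ/(cμ) = 3.82/13.56 = 0.2817
Stable ⇔ ρ < 1: YES
Spare capacity = cμ − λ = 13.56 − 3.82 = 9.74/hr

Final: ρ = 0.2817; stable; margin = 9.74/hr


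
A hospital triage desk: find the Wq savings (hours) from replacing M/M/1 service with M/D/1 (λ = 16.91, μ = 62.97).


ρ = 16.91/62.97 = 0.2685
Wq(M/M/1) = ρ/(μ−λ) = 0.2685/46.06 = 0.005830 hr
Wq(M/D/1) = ρ/(2(μ−λ)) = 0.002915 hr
Savings = 0.005830 − 0.002915 = 0.002915 hr

Final: 0.002915 hr


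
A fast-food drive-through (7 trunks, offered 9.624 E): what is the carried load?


B(7,9.624) = 0.391875 (Erlang-B)
Carried load = a(1 − B) = 9.624·(1 − 0.391875) = 9.624·0.608125 = 5.8526 E

Final: 5.8526 Erlangs


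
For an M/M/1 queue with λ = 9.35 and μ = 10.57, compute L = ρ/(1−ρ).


ρ = λ/μ = 9.35/10.57 = 0.8846
L = ρ/(1−ρ) = 0.8846/(1 − 0.8846) = 0.8846/0.1154 = 7.6639

Final: 7.6639


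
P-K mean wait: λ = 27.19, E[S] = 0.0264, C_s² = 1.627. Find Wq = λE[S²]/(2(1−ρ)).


ρ = λ·E[S] = 27.19·0.0264 = 0.7178
E[S²] = E[S]²(1+C_s²) = 0.0264²·(1+1.627) = 0.001831
Wq = λ·E[S²]/(2(1−ρ)) = 27.19·0.001831/(2·0.2822) = 0.08821 hr

Final: 0.08821 hr


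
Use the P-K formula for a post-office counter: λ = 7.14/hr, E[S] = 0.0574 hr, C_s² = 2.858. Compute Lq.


ρ = λ·E[S] = 7.14·0.0574 = 0.4098
Lq = ρ²(1+C_s²)/(2(1−ρ)) = 0.1680·(1+2.858)/(2·0.5902)
= 0.1680·3.8580/1.1803 = 0.54901

Final: 0.54901


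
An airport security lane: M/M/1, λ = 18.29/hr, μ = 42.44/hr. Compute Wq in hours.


ρ = 18.29/42.44 = 0.4310
Wq = ρ/(μ−λ) = 0.4310/(42.44 − 18.29) = 0.4310/24.15 = 0.01785 hr

Final: 0.01785 hr


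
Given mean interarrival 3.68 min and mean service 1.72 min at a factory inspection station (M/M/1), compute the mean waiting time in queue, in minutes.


λ = 60/3.68 = 16.3043 /hr
μ = 60/1.72 = 34.8837 /hr
ρ = λ/μ = 16.3043/34.8837 = 0.4674
Wq = ρ/(μ−λ) = 0.4674/(34.8837−16.3043) = 0.02516 hr
In minutes: 0.02516·60 = 1.509 min

Final: 1.509 min


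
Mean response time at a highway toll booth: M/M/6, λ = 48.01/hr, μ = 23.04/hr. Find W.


a = 2.0838; ρ = 0.3473; P₀ = 0.124224
Lq = P₀·a^c·ρ/(c!(1−ρ)²) = 0.01151
Wq = Lq/λ = 0.01151/48.01 = 0.0002398 hr
W = Wq + 1/μ = 0.0002398 + 0.04340 = 0.04364 hr

Final: 0.04364 hr


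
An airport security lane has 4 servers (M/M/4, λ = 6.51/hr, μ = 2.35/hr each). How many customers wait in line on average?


a = λ/μ = 2.7702; ρ = a/4 = 0.6926
P₀ = 0.052269
Lq = P₀·a^c·ρ / (c!·(1−ρ)²) = 0.052269·58.89148·0.6926/(24·0.09452)
= 0.93973

Final: 0.93973


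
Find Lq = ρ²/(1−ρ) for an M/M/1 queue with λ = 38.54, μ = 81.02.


ρ = 38.54/81.02 = 0.4757
Lq = ρ²/(1−ρ) = 0.2263/0.5243 = 0.4316

Final: 0.4316


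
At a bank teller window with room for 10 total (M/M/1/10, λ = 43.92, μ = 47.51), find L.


ρ = 43.92/47.51 = 0.9244
L = ρ[1 − (K+1)ρ^K + Kρ^(K+1)] / [(1−ρ)(1−ρ^(K+1))]
Numerator: 0.9244·(1 − 11·0.455799 + 10·0.421357) = 0.184690
Denominator: (0.07556)·(0.578643) = 0.043724
L = 0.184690/0.043724 = 4.2240

Final: 4.2240
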